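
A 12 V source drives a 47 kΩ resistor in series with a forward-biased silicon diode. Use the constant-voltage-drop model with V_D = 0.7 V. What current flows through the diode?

I ≈ 0.24 mA

KVL around the loop: 12 = V_D + I·R = 0.7 + I × 47 kΩ.
So I = (12 − 0.7) / 47 kΩ = 11.3 / 47 = 0.24 mA.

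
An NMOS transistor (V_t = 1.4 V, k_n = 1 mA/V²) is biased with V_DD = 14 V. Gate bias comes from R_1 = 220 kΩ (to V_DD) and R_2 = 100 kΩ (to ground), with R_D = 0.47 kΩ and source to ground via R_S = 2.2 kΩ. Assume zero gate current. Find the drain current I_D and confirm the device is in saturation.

I_D ≈ 0.78 mA

V_G = V_DD·R_2/(R_1+R_2) = 14×100/320 = 4.38 V.
Assume saturation: I_D = (k_n/2)(V_GS − V_t)² with V_GS = V_G − I_D·R_S = 4.38 − 2.2·I_D.
Substituting gives 2.42·I_D² − 7.55·I_D + 4.43 = 0, with roots I_D = 0.783 or 2.33 mA.
The root I_D = 2.33 mA gives V_GS = -0.761 V ≤ V_t, so take I_D = 0.783 mA.
Then V_GS = 2.65 V and V_DS = V_DD − I_D(R_D+R_S) = 14 − 0.783×2.67 = 11.9 V.
Saturation requires V_DS ≥ V_GS − V_t = 1.25 V; 11.9 ≥ 1.25 ✓.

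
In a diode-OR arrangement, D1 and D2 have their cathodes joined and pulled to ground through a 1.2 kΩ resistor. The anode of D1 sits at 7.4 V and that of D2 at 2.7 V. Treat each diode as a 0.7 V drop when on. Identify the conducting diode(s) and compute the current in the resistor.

Assume both conduct. Then node N would need to be at both 7.4−0.7 = 6.7 V and 2.7−0.7 = 2 V, which is impossible.
Assume only D1 conducts: V_N = 7.4 − 0.7 = 6.7 V, so I_R = 6.7/1.2 = 5.58 mA.
Check D2: its anode-to-cathode voltage is 2.7 − 6.7 = -4 V < 0.7 V, so it is off. The assumption is consistent.

Only D1 conducts; I_R ≈ 5.6 mA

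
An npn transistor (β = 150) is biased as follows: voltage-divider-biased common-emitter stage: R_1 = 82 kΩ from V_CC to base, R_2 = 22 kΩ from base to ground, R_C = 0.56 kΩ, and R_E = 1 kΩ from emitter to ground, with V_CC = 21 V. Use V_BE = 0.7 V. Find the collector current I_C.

Thevenize the base divider: V_Th = V_CC·R_2/(R_1+R_2) = 21×22/104 = 4.44 V, R_Th = R_1‖R_2 = 17.3 kΩ.
Base-emitter loop: V_Th = I_B·R_Th + V_BE + (β+1)I_B·R_E, so I_B = (4.44 − 0.7) / (17.3 + 151×1) = 0.0222 mA.
I_C = β·I_B = 150×0.0222 = 3.33 mA, and I_E = (β+1)I_B = 3.36 mA.
V_CE = V_CC − I_C·R_C − I_E·R_E = 21 − 3.33×0.56 − 3.36×1 = 15.8 V.
V_CE = 15.8 V > 0.2 V confirms active-region operation.

I_C ≈ 3.3 mA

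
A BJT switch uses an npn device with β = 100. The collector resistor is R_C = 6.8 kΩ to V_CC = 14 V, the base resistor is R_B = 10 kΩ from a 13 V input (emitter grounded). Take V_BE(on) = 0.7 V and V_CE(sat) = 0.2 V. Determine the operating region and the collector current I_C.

saturation; I_C ≈ 2 mA

Assume active: I_B = (13 − 0.7)/10 = 1.23 mA, giving I_C = β·I_B = 123 mA.
But then V_CE = 14 − 123×6.8 = -822 V < V_CE(sat) = 0.2 V — impossible in the active region.
So the transistor is saturated. With V_CE = 0.2 V, I_C = (V_CC − 0.2)/R_C = 13.8/6.8 = 2.03 mA.
Check: β·I_B = 123 mA > I_C = 2.03 mA, confirming saturation.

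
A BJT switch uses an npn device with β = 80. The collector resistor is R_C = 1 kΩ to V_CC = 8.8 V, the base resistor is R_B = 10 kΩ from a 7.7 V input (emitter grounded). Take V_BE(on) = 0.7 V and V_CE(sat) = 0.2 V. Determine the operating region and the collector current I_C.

saturation; I_C ≈ 8.6 mA

Assume active: I_B = (7.7 − 0.7)/10 = 0.7 mA, giving I_C = β·I_B = 56 mA.
But then V_CE = 8.8 − 56×1 = -47.2 V < V_CE(sat) = 0.2 V — impossible in the active region.
So the transistor is saturated. With V_CE = 0.2 V, I_C = (V_CC − 0.2)/R_C = 8.6/1 = 8.6 mA.
Check: β·I_B = 56 mA > I_C = 8.6 mA, confirming saturation.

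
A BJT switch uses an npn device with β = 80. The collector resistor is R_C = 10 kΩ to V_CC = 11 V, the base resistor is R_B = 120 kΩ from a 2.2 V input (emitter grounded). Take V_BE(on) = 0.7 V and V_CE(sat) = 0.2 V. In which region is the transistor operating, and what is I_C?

active; I_C ≈ 1 mA

Assume active. Base-emitter loop: I_B = (V_BB − V_BE)/R_B = (2.2 − 0.7)/120 = 0.0125 mA.
I_C = β·I_B = 80×0.0125 = 1 mA.
V_CE = V_CC − I_C·R_C = 11 − 1×10 = 1 V > V_CE(sat), so the active-region assumption holds.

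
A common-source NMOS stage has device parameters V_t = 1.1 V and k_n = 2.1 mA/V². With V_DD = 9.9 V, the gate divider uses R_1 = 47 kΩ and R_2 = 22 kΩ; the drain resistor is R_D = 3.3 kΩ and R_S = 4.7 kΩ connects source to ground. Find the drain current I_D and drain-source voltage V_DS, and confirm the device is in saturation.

V_G = V_DD·R_2/(R_1+R_2) = 9.9×22/69 = 3.16 V.
Assume saturation: I_D = (k_n/2)(V_GS − V_t)² with V_GS = V_G − I_D·R_S = 3.16 − 4.7·I_D.
Substituting gives 23.2·I_D² − 21.3·I_D + 4.44 = 0, with roots I_D = 0.32 or 0.598 mA.
The root I_D = 0.598 mA gives V_GS = 0.345 V ≤ V_t, so take I_D = 0.32 mA.
Then V_GS = 1.65 V and V_DS = V_DD − I_D(R_D+R_S) = 9.9 − 0.32×8 = 7.34 V.
Saturation requires V_DS ≥ V_GS − V_t = 0.552 V; 7.34 ≥ 0.552 ✓.

I_D ≈ 0.32 mA, V_DS ≈ 7.3 V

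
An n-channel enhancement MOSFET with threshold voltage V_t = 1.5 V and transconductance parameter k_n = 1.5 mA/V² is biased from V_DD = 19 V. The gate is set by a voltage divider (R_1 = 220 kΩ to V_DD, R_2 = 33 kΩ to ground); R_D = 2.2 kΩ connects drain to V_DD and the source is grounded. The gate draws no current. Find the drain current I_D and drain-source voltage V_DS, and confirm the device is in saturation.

I_D ≈ 0.72 mA, V_DS ≈ 17 V

V_G = V_DD·R_2/(R_1+R_2) = 19×33/253 = 2.48 V. With the source grounded, V_GS = V_G = 2.48 V.
Assume saturation: I_D = (k_n/2)(V_GS − V_t)² = (1.5/2)×(2.48 − 1.5)² = 0.75×0.978² = 0.718 mA.
V_DS = V_DD − I_D·R_D = 19 − 0.718×2.2 = 17.4 V.
Saturation requires V_DS ≥ V_GS − V_t = 0.978 V; 17.4 ≥ 0.978 ✓.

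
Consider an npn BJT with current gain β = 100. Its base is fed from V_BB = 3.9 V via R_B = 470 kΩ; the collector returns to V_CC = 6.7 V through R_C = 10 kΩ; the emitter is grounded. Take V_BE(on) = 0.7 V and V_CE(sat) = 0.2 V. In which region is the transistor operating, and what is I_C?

Assume active: I_B = (3.9 − 0.7)/470 = 0.00681 mA, giving I_C = β·I_B = 0.681 mA.
But then V_CE = 6.7 − 0.681×10 = -0.109 V < V_CE(sat) = 0.2 V — impossible in the active region.
So the transistor is saturated. With V_CE = 0.2 V, I_C = (V_CC − 0.2)/R_C = 6.5/10 = 0.65 mA.
Check: β·I_B = 0.681 mA > I_C = 0.65 mA, confirming saturation.

saturation; I_C ≈ 0.65 mA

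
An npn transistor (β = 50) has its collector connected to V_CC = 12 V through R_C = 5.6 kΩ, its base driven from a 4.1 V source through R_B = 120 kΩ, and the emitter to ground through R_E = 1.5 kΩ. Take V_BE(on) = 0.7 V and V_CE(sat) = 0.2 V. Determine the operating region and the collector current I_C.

active; I_C ≈ 0.87 mA

Assume active. Base-emitter loop: I_B = (V_BB − V_BE)/(R_B + (β+1)R_E) = (4.1 − 0.7)/(120 + 51×1.5) = 0.0173 mA.
I_C = β·I_B = 50×0.0173 = 0.865 mA.
V_CE = V_CC − I_C·R_C − I_E·R_E = 12 − 0.865×5.6 − 0.882×1.5 = 5.83 V > V_CE(sat), so the active-region assumption holds.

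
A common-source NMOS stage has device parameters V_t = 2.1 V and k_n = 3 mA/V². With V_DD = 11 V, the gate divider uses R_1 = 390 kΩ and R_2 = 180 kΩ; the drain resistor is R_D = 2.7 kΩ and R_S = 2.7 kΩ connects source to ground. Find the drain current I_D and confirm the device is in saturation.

V_G = V_DD·R_2/(R_1+R_2) = 11×180/570 = 3.47 V.
Assume saturation: I_D = (k_n/2)(V_GS − V_t)² with V_GS = V_G − I_D·R_S = 3.47 − 2.7·I_D.
Substituting gives 10.9·I_D² − 12.1·I_D + 2.83 = 0, with roots I_D = 0.334 or 0.775 mA.
The root I_D = 0.775 mA gives V_GS = 1.38 V ≤ V_t, so take I_D = 0.334 mA.
Then V_GS = 2.57 V and V_DS = V_DD − I_D(R_D+R_S) = 11 − 0.334×5.4 = 9.2 V.
Saturation requires V_DS ≥ V_GS − V_t = 0.472 V; 9.2 ≥ 0.472 ✓.

I_D ≈ 0.33 mA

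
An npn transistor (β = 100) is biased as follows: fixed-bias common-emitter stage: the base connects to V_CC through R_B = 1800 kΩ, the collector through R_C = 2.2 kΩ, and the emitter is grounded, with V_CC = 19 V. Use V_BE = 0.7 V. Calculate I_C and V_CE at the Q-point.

I_C ≈ 1 mA, V_CE ≈ 17 V

Base loop: V_CC = I_B·R_B + V_BE, so I_B = (19 − 0.7)/1800 kΩ = 0.0102 mA.
In the active region I_C = β·I_B = 100 × 0.0102 = 1.02 mA.
Collector loop: V_CE = V_CC − I_C·R_C = 19 − 1.02×2.2 = 16.8 V.
Since V_CE = 16.8 V > V_CE(sat) ≈ 0.2 V, the transistor is in the active region as assumed.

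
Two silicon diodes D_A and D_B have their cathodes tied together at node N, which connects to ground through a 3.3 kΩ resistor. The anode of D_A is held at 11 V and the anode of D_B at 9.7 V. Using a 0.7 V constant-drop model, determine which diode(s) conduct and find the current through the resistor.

Assume both conduct. Then node N would need to be at both 11−0.7 = 10.3 V and 9.7−0.7 = 9 V, which is impossible.
Assume only D_A conducts: V_N = 11 − 0.7 = 10.3 V, so I_R = 10.3/3.3 = 3.12 mA.
Check D_B: its anode-to-cathode voltage is 9.7 − 10.3 = -0.6 V < 0.7 V, so it is off. The assumption is consistent.

Only D_A conducts; I_R ≈ 3.1 mA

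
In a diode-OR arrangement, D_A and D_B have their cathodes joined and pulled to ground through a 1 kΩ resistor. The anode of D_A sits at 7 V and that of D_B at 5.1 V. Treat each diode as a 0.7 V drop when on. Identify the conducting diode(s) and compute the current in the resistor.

Only D_A conducts; I_R ≈ 6.3 mA

Assume both conduct. Then node N would need to be at both 7−0.7 = 6.3 V and 5.1−0.7 = 4.4 V, which is impossible.
Assume only D_A conducts: V_N = 7 − 0.7 = 6.3 V, so I_R = 6.3/1 = 6.3 mA.
Check D_B: its anode-to-cathode voltage is 5.1 − 6.3 = -1.2 V < 0.7 V, so it is off. The assumption is consistent.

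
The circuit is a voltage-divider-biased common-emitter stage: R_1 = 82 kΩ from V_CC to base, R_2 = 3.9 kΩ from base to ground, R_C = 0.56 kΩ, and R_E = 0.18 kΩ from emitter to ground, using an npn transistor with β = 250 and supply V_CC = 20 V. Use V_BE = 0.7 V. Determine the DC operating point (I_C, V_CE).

I_C ≈ 1.1 mA, V_CE ≈ 19 V

Thevenize the base divider: V_Th = V_CC·R_2/(R_1+R_2) = 20×3.9/85.9 = 0.908 V, R_Th = R_1‖R_2 = 3.72 kΩ.
Base-emitter loop: V_Th = I_B·R_Th + V_BE + (β+1)I_B·R_E, so I_B = (0.908 − 0.7) / (3.72 + 251×0.18) = 0.00425 mA.
I_C = β·I_B = 250×0.00425 = 1.06 mA, and I_E = (β+1)I_B = 1.07 mA.
V_CE = V_CC − I_C·R_C − I_E·R_E = 20 − 1.06×0.56 − 1.07×0.18 = 19.2 V.
V_CE = 19.2 V > 0.2 V confirms active-region operation.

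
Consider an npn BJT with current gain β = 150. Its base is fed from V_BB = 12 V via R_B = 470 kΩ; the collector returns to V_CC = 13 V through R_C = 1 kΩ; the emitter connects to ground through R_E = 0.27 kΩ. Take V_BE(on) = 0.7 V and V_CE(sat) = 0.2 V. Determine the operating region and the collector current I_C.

Assume active. Base-emitter loop: I_B = (V_BB − V_BE)/(R_B + (β+1)R_E) = (12 − 0.7)/(470 + 151×0.27) = 0.0221 mA.
I_C = β·I_B = 150×0.0221 = 3.32 mA.
V_CE = V_CC − I_C·R_C − I_E·R_E = 13 − 3.32×1 − 3.34×0.27 = 8.78 V > V_CE(sat), so the active-region assumption holds.

active; I_C ≈ 3.3 mA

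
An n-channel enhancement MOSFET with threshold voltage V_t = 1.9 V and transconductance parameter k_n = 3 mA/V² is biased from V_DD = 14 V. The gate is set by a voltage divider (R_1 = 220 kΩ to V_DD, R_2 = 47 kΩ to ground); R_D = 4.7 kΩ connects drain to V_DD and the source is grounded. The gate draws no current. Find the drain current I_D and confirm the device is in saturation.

V_G = V_DD·R_2/(R_1+R_2) = 14×47/267 = 2.46 V. With the source grounded, V_GS = V_G = 2.46 V.
Assume saturation: I_D = (k_n/2)(V_GS − V_t)² = (3/2)×(2.46 − 1.9)² = 1.5×0.564² = 0.478 mA.
V_DS = V_DD − I_D·R_D = 14 − 0.478×4.7 = 11.8 V.
Saturation requires V_DS ≥ V_GS − V_t = 0.564 V; 11.8 ≥ 0.564 ✓.

I_D ≈ 0.48 mA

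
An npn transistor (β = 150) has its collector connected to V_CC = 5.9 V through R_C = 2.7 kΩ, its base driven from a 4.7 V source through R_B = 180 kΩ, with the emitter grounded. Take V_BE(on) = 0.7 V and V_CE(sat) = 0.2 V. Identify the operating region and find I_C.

Assume active: I_B = (4.7 − 0.7)/180 = 0.0222 mA, giving I_C = β·I_B = 3.33 mA.
But then V_CE = 5.9 − 3.33×2.7 = -3.1 V < V_CE(sat) = 0.2 V — impossible in the active region.
So the transistor is saturated. With V_CE = 0.2 V, I_C = (V_CC − 0.2)/R_C = 5.7/2.7 = 2.11 mA.
Check: β·I_B = 3.33 mA > I_C = 2.11 mA, confirming saturation.

saturation; I_C ≈ 2.1 mA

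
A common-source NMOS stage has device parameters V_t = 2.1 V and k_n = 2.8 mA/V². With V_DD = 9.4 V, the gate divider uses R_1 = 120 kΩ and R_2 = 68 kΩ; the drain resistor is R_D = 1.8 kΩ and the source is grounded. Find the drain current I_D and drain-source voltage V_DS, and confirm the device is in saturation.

I_D ≈ 2.4 mA, V_DS ≈ 5.1 V

V_G = V_DD·R_2/(R_1+R_2) = 9.4×68/188 = 3.4 V. With the source grounded, V_GS = V_G = 3.4 V.
Assume saturation: I_D = (k_n/2)(V_GS − V_t)² = (2.8/2)×(3.4 − 2.1)² = 1.4×1.3² = 2.37 mA.
V_DS = V_DD − I_D·R_D = 9.4 − 2.37×1.8 = 5.14 V.
Saturation requires V_DS ≥ V_GS − V_t = 1.3 V; 5.14 ≥ 1.3 ✓.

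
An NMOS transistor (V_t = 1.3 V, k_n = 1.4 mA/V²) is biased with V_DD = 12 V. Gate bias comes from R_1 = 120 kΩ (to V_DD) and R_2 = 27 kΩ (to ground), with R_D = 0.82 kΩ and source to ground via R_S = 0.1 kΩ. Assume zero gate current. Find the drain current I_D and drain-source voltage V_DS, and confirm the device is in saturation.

I_D ≈ 0.51 mA, V_DS ≈ 12 V

V_G = V_DD·R_2/(R_1+R_2) = 12×27/147 = 2.2 V.
Assume saturation: I_D = (k_n/2)(V_GS − V_t)² with V_GS = V_G − I_D·R_S = 2.2 − 0.1·I_D.
Substituting gives 0.007·I_D² − 1.13·I_D + 0.572 = 0, with roots I_D = 0.509 or 160 mA.
The root I_D = 160 mA gives V_GS = -13.8 V ≤ V_t, so take I_D = 0.509 mA.
Then V_GS = 2.15 V and V_DS = V_DD − I_D(R_D+R_S) = 12 − 0.509×0.92 = 11.5 V.
Saturation requires V_DS ≥ V_GS − V_t = 0.853 V; 11.5 ≥ 0.853 ✓.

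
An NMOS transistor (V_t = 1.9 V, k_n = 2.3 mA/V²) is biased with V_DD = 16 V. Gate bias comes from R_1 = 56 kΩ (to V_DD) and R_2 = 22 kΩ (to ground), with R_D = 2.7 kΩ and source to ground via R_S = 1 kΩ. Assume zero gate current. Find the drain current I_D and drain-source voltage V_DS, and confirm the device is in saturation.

I_D ≈ 1.5 mA, V_DS ≈ 11 V

V_G = V_DD·R_2/(R_1+R_2) = 16×22/78 = 4.51 V.
Assume saturation: I_D = (k_n/2)(V_GS − V_t)² with V_GS = V_G − I_D·R_S = 4.51 − 1·I_D.
Substituting gives 1.15·I_D² − 7.01·I_D + 7.85 = 0, with roots I_D = 1.48 or 4.62 mA.
The root I_D = 4.62 mA gives V_GS = -0.104 V ≤ V_t, so take I_D = 1.48 mA.
Then V_GS = 3.03 V and V_DS = V_DD − I_D(R_D+R_S) = 16 − 1.48×3.7 = 10.5 V.
Saturation requires V_DS ≥ V_GS − V_t = 1.13 V; 10.5 ≥ 1.13 ✓.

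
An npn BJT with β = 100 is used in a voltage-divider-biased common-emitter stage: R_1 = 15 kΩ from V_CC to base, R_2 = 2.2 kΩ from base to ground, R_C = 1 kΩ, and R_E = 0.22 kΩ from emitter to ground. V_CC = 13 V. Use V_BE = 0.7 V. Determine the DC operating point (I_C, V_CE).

I_C ≈ 4 mA, V_CE ≈ 8.1 V

Thevenize the base divider: V_Th = V_CC·R_2/(R_1+R_2) = 13×2.2/17.2 = 1.66 V, R_Th = R_1‖R_2 = 1.92 kΩ.
Base-emitter loop: V_Th = I_B·R_Th + V_BE + (β+1)I_B·R_E, so I_B = (1.66 − 0.7) / (1.92 + 101×0.22) = 0.0399 mA.
I_C = β·I_B = 100×0.0399 = 3.99 mA, and I_E = (β+1)I_B = 4.03 mA.
V_CE = V_CC − I_C·R_C − I_E·R_E = 13 − 3.99×1 − 4.03×0.22 = 8.13 V.
V_CE = 8.13 V > 0.2 V confirms active-region operation.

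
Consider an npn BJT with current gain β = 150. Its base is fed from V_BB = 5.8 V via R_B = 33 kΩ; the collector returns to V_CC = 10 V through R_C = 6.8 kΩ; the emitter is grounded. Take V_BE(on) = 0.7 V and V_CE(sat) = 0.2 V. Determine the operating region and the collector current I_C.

Assume active: I_B = (5.8 − 0.7)/33 = 0.155 mA, giving I_C = β·I_B = 23.2 mA.
But then V_CE = 10 − 23.2×6.8 = -148 V < V_CE(sat) = 0.2 V — impossible in the active region.
So the transistor is saturated. With V_CE = 0.2 V, I_C = (V_CC − 0.2)/R_C = 9.8/6.8 = 1.44 mA.
Check: β·I_B = 23.2 mA > I_C = 1.44 mA, confirming saturation.

saturation; I_C ≈ 1.4 mA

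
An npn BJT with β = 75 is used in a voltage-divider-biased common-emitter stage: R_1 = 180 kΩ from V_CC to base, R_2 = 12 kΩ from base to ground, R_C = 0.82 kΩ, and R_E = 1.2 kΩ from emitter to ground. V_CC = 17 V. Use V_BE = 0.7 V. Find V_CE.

V_CE ≈ 16 V

Thevenize the base divider: V_Th = V_CC·R_2/(R_1+R_2) = 17×12/192 = 1.06 V, R_Th = R_1‖R_2 = 11.2 kΩ.
Base-emitter loop: V_Th = I_B·R_Th + V_BE + (β+1)I_B·R_E, so I_B = (1.06 − 0.7) / (11.2 + 76×1.2) = 0.00354 mA.
I_C = β·I_B = 75×0.00354 = 0.265 mA, and I_E = (β+1)I_B = 0.269 mA.
V_CE = V_CC − I_C·R_C − I_E·R_E = 17 − 0.265×0.82 − 0.269×1.2 = 16.5 V.
V_CE = 16.5 V > 0.2 V confirms active-region operation.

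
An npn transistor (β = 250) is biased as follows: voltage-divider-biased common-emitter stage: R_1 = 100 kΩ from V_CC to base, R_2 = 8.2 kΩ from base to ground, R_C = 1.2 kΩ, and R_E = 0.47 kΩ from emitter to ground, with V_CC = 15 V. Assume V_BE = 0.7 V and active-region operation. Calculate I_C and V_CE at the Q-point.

Thevenize the base divider: V_Th = V_CC·R_2/(R_1+R_2) = 15×8.2/108 = 1.14 V, R_Th = R_1‖R_2 = 7.58 kΩ.
Base-emitter loop: V_Th = I_B·R_Th + V_BE + (β+1)I_B·R_E, so I_B = (1.14 − 0.7) / (7.58 + 251×0.47) = 0.00348 mA.
I_C = β·I_B = 250×0.00348 = 0.87 mA, and I_E = (β+1)I_B = 0.873 mA.
V_CE = V_CC − I_C·R_C − I_E·R_E = 15 − 0.87×1.2 − 0.873×0.47 = 13.5 V.
V_CE = 13.5 V > 0.2 V confirms active-region operation.

I_C ≈ 0.87 mA, V_CE ≈ 14 V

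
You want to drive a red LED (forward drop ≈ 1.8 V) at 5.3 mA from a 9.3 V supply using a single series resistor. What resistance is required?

R ≈ 1.4 kΩ

The resistor drops V_S − V_D = 9.3 − 1.8 = 7.5 V at 5.3 mA.
R = 7.5 V / 5.3 mA = 1.42 kΩ.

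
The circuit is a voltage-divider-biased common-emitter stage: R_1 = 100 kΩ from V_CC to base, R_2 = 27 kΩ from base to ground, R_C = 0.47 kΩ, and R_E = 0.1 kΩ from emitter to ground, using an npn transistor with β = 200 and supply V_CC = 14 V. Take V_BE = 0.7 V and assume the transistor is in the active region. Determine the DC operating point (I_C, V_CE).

I_C ≈ 11 mA, V_CE ≈ 7.7 V

Thevenize the base divider: V_Th = V_CC·R_2/(R_1+R_2) = 14×27/127 = 2.98 V, R_Th = R_1‖R_2 = 21.3 kΩ.
Base-emitter loop: V_Th = I_B·R_Th + V_BE + (β+1)I_B·R_E, so I_B = (2.98 − 0.7) / (21.3 + 201×0.1) = 0.055 mA.
I_C = β·I_B = 200×0.055 = 11 mA, and I_E = (β+1)I_B = 11.1 mA.
V_CE = V_CC − I_C·R_C − I_E·R_E = 14 − 11×0.47 − 11.1×0.1 = 7.72 V.
V_CE = 7.72 V > 0.2 V confirms active-region operation.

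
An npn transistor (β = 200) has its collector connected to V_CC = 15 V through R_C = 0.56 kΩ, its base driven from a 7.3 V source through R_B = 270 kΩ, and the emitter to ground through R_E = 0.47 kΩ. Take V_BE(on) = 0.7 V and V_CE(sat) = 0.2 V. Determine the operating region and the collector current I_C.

active; I_C ≈ 3.6 mA

Assume active. Base-emitter loop: I_B = (V_BB − V_BE)/(R_B + (β+1)R_E) = (7.3 − 0.7)/(270 + 201×0.47) = 0.0181 mA.
I_C = β·I_B = 200×0.0181 = 3.62 mA.
V_CE = V_CC − I_C·R_C − I_E·R_E = 15 − 3.62×0.56 − 3.64×0.47 = 11.3 V > V_CE(sat), so the active-region assumption holds.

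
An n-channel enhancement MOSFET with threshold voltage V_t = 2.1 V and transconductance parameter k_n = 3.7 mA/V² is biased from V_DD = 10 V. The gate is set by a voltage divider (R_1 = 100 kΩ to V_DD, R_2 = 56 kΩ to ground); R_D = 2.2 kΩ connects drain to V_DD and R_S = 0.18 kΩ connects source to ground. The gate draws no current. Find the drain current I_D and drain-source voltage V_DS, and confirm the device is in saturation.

V_G = V_DD·R_2/(R_1+R_2) = 10×56/156 = 3.59 V.
Assume saturation: I_D = (k_n/2)(V_GS − V_t)² with V_GS = V_G − I_D·R_S = 3.59 − 0.18·I_D.
Substituting gives 0.0599·I_D² − 1.99·I_D + 4.11 = 0, with roots I_D = 2.21 or 31 mA.
The root I_D = 31 mA gives V_GS = -2 V ≤ V_t, so take I_D = 2.21 mA.
Then V_GS = 3.19 V and V_DS = V_DD − I_D(R_D+R_S) = 10 − 2.21×2.38 = 4.75 V.
Saturation requires V_DS ≥ V_GS − V_t = 1.09 V; 4.75 ≥ 1.09 ✓.

I_D ≈ 2.2 mA, V_DS ≈ 4.7 V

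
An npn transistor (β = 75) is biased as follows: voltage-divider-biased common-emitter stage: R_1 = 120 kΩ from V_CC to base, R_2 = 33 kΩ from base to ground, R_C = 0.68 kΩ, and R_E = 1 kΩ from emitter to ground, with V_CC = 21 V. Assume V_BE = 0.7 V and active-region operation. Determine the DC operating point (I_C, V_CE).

I_C ≈ 2.8 mA, V_CE ≈ 16 V

Thevenize the base divider: V_Th = V_CC·R_2/(R_1+R_2) = 21×33/153 = 4.53 V, R_Th = R_1‖R_2 = 25.9 kΩ.
Base-emitter loop: V_Th = I_B·R_Th + V_BE + (β+1)I_B·R_E, so I_B = (4.53 − 0.7) / (25.9 + 76×1) = 0.0376 mA.
I_C = β·I_B = 75×0.0376 = 2.82 mA, and I_E = (β+1)I_B = 2.86 mA.
V_CE = V_CC − I_C·R_C − I_E·R_E = 21 − 2.82×0.68 − 2.86×1 = 16.2 V.
V_CE = 16.2 V > 0.2 V confirms active-region operation.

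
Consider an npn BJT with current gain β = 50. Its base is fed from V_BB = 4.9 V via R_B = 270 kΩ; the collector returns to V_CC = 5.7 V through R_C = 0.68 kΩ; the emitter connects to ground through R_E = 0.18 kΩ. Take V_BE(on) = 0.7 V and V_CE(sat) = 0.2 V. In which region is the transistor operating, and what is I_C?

Assume active. Base-emitter loop: I_B = (V_BB − V_BE)/(R_B + (β+1)R_E) = (4.9 − 0.7)/(270 + 51×0.18) = 0.015 mA.
I_C = β·I_B = 50×0.015 = 0.752 mA.
V_CE = V_CC − I_C·R_C − I_E·R_E = 5.7 − 0.752×0.68 − 0.767×0.18 = 5.05 V > V_CE(sat), so the active-region assumption holds.

active; I_C ≈ 0.75 mA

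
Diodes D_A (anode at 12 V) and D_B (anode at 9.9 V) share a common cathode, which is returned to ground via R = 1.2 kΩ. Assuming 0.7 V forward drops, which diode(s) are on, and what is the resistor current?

Assume both conduct. Then node N would need to be at both 12−0.7 = 11.3 V and 9.9−0.7 = 9.2 V, which is impossible.
Assume only D_A conducts: V_N = 12 − 0.7 = 11.3 V, so I_R = 11.3/1.2 = 9.42 mA.
Check D_B: its anode-to-cathode voltage is 9.9 − 11.3 = -1.4 V < 0.7 V, so it is off. The assumption is consistent.

Only D_A conducts; I_R ≈ 9.4 mA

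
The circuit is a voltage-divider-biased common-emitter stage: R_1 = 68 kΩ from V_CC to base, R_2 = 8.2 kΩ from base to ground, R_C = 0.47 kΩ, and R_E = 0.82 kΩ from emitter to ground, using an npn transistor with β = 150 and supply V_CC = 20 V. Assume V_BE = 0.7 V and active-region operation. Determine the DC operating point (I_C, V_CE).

Thevenize the base divider: V_Th = V_CC·R_2/(R_1+R_2) = 20×8.2/76.2 = 2.15 V, R_Th = R_1‖R_2 = 7.32 kΩ.
Base-emitter loop: V_Th = I_B·R_Th + V_BE + (β+1)I_B·R_E, so I_B = (2.15 − 0.7) / (7.32 + 151×0.82) = 0.0111 mA.
I_C = β·I_B = 150×0.0111 = 1.66 mA, and I_E = (β+1)I_B = 1.67 mA.
V_CE = V_CC − I_C·R_C − I_E·R_E = 20 − 1.66×0.47 − 1.67×0.82 = 17.8 V.
V_CE = 17.8 V > 0.2 V confirms active-region operation.

I_C ≈ 1.7 mA, V_CE ≈ 18 V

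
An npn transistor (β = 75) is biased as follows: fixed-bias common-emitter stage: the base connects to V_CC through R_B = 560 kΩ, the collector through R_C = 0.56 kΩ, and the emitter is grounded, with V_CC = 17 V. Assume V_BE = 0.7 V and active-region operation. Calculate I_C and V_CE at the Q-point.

Base loop: V_CC = I_B·R_B + V_BE, so I_B = (17 − 0.7)/560 kΩ = 0.0291 mA.
In the active region I_C = β·I_B = 75 × 0.0291 = 2.18 mA.
Collector loop: V_CE = V_CC − I_C·R_C = 17 − 2.18×0.56 = 15.8 V.
Since V_CE = 15.8 V > V_CE(sat) ≈ 0.2 V, the transistor is in the active region as assumed.

I_C ≈ 2.2 mA, V_CE ≈ 16 V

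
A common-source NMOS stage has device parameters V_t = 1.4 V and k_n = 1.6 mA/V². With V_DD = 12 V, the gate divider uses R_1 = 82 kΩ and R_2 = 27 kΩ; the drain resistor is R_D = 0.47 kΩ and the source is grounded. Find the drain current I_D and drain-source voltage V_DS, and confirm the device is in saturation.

V_G = V_DD·R_2/(R_1+R_2) = 12×27/109 = 2.97 V. With the source grounded, V_GS = V_G = 2.97 V.
Assume saturation: I_D = (k_n/2)(V_GS − V_t)² = (1.6/2)×(2.97 − 1.4)² = 0.8×1.57² = 1.98 mA.
V_DS = V_DD − I_D·R_D = 12 − 1.98×0.47 = 11.1 V.
Saturation requires V_DS ≥ V_GS − V_t = 1.57 V; 11.1 ≥ 1.57 ✓.

I_D ≈ 2 mA, V_DS ≈ 11 V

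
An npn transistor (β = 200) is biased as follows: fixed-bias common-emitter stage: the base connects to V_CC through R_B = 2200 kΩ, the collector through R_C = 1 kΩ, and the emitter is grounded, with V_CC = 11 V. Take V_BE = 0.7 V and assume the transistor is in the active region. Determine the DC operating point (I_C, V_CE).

Base loop: V_CC = I_B·R_B + V_BE, so I_B = (11 − 0.7)/2200 kΩ = 0.00468 mA.
In the active region I_C = β·I_B = 200 × 0.00468 = 0.936 mA.
Collector loop: V_CE = V_CC − I_C·R_C = 11 − 0.936×1 = 10.1 V.
Since V_CE = 10.1 V > V_CE(sat) ≈ 0.2 V, the transistor is in the active region as assumed.

I_C ≈ 0.94 mA, V_CE ≈ 10 V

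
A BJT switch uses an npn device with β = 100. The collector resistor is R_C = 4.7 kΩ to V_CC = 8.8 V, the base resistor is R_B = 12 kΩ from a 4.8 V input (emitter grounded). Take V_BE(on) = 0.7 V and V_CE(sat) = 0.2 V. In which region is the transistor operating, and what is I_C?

saturation; I_C ≈ 1.8 mA

Assume active: I_B = (4.8 − 0.7)/12 = 0.342 mA, giving I_C = β·I_B = 34.2 mA.
But then V_CE = 8.8 − 34.2×4.7 = -152 V < V_CE(sat) = 0.2 V — impossible in the active region.
So the transistor is saturated. With V_CE = 0.2 V, I_C = (V_CC − 0.2)/R_C = 8.6/4.7 = 1.83 mA.
Check: β·I_B = 34.2 mA > I_C = 1.83 mA, confirming saturation.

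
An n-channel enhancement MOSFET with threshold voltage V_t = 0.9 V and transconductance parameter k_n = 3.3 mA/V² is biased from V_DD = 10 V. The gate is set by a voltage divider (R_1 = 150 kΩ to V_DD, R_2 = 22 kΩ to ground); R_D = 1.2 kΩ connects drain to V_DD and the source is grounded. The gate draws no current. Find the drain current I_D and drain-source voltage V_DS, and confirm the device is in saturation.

V_G = V_DD·R_2/(R_1+R_2) = 10×22/172 = 1.28 V. With the source grounded, V_GS = V_G = 1.28 V.
Assume saturation: I_D = (k_n/2)(V_GS − V_t)² = (3.3/2)×(1.28 − 0.9)² = 1.65×0.379² = 0.237 mA.
V_DS = V_DD − I_D·R_D = 10 − 0.237×1.2 = 9.72 V.
Saturation requires V_DS ≥ V_GS − V_t = 0.379 V; 9.72 ≥ 0.379 ✓.

I_D ≈ 0.24 mA, V_DS ≈ 9.7 V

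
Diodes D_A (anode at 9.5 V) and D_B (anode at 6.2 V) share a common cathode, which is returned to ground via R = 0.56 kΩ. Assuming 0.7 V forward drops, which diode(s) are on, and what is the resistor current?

Assume both conduct. Then node N would need to be at both 9.5−0.7 = 8.8 V and 6.2−0.7 = 5.5 V, which is impossible.
Assume only D_A conducts: V_N = 9.5 − 0.7 = 8.8 V, so I_R = 8.8/0.56 = 15.7 mA.
Check D_B: its anode-to-cathode voltage is 6.2 − 8.8 = -2.6 V < 0.7 V, so it is off. The assumption is consistent.

Only D_A conducts; I_R ≈ 16 mA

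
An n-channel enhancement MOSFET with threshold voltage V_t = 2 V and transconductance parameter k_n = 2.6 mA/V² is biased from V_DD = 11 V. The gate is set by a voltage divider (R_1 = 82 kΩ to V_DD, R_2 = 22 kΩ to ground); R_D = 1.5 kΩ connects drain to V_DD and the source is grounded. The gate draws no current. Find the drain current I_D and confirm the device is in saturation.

I_D ≈ 0.14 mA

V_G = V_DD·R_2/(R_1+R_2) = 11×22/104 = 2.33 V. With the source grounded, V_GS = V_G = 2.33 V.
Assume saturation: I_D = (k_n/2)(V_GS − V_t)² = (2.6/2)×(2.33 − 2)² = 1.3×0.327² = 0.139 mA.
V_DS = V_DD − I_D·R_D = 11 − 0.139×1.5 = 10.8 V.
Saturation requires V_DS ≥ V_GS − V_t = 0.327 V; 10.8 ≥ 0.327 ✓.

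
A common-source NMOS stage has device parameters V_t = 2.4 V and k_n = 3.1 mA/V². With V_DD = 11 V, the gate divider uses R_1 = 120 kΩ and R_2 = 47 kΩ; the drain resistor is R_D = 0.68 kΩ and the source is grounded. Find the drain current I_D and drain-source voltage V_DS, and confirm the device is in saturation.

I_D ≈ 0.75 mA, V_DS ≈ 10 V

V_G = V_DD·R_2/(R_1+R_2) = 11×47/167 = 3.1 V. With the source grounded, V_GS = V_G = 3.1 V.
Assume saturation: I_D = (k_n/2)(V_GS − V_t)² = (3.1/2)×(3.1 − 2.4)² = 1.55×0.696² = 0.75 mA.
V_DS = V_DD − I_D·R_D = 11 − 0.75×0.68 = 10.5 V.
Saturation requires V_DS ≥ V_GS − V_t = 0.696 V; 10.5 ≥ 0.696 ✓.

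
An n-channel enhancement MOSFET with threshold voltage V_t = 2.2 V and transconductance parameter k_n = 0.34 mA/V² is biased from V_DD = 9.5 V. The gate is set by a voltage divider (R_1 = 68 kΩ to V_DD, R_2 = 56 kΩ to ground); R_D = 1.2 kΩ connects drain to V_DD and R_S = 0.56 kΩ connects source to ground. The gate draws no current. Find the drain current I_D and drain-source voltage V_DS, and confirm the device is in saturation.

V_G = V_DD·R_2/(R_1+R_2) = 9.5×56/124 = 4.29 V.
Assume saturation: I_D = (k_n/2)(V_GS − V_t)² with V_GS = V_G − I_D·R_S = 4.29 − 0.56·I_D.
Substituting gives 0.0533·I_D² − 1.4·I_D + 0.743 = 0, with roots I_D = 0.543 or 25.7 mA.
The root I_D = 25.7 mA gives V_GS = -10.1 V ≤ V_t, so take I_D = 0.543 mA.
Then V_GS = 3.99 V and V_DS = V_DD − I_D(R_D+R_S) = 9.5 − 0.543×1.76 = 8.55 V.
Saturation requires V_DS ≥ V_GS − V_t = 1.79 V; 8.55 ≥ 1.79 ✓.

I_D ≈ 0.54 mA, V_DS ≈ 8.5 V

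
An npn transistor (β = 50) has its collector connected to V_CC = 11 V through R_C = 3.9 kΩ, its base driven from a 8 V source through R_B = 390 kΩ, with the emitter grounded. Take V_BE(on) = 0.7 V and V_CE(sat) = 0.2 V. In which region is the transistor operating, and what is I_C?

active; I_C ≈ 0.94 mA

Assume active. Base-emitter loop: I_B = (V_BB − V_BE)/R_B = (8 − 0.7)/390 = 0.0187 mA.
I_C = β·I_B = 50×0.0187 = 0.936 mA.
V_CE = V_CC − I_C·R_C = 11 − 0.936×3.9 = 7.35 V > V_CE(sat), so the active-region assumption holds.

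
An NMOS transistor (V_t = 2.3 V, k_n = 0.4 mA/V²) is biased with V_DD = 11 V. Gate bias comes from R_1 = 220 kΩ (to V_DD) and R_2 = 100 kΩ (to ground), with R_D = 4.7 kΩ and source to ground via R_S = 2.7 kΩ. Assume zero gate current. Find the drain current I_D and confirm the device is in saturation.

I_D ≈ 0.13 mA

V_G = V_DD·R_2/(R_1+R_2) = 11×100/320 = 3.44 V.
Assume saturation: I_D = (k_n/2)(V_GS − V_t)² with V_GS = V_G − I_D·R_S = 3.44 − 2.7·I_D.
Substituting gives 1.46·I_D² − 2.23·I_D + 0.259 = 0, with roots I_D = 0.127 or 1.4 mA.
The root I_D = 1.4 mA gives V_GS = -0.348 V ≤ V_t, so take I_D = 0.127 mA.
Then V_GS = 3.1 V and V_DS = V_DD − I_D(R_D+R_S) = 11 − 0.127×7.4 = 10.1 V.
Saturation requires V_DS ≥ V_GS − V_t = 0.796 V; 10.1 ≥ 0.796 ✓.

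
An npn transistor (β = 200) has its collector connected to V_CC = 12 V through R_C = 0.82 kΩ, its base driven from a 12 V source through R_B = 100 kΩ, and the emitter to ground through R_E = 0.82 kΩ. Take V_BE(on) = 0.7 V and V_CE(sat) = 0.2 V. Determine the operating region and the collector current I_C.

Assume active: I_B = (12 − 0.7)/(100 + 201×0.82) = 0.0427 mA, I_C = β·I_B = 8.53 mA.
Then V_CE = 12 − 8.53×0.82 − 8.58×0.82 = -2.03 V < 0.2 V — the active assumption fails.
Re-solve with V_CE = 0.2 V. KCL at the emitter: V_E/R_E = (V_BB−0.7−V_E)/R_B + (V_CC−0.2−V_E)/R_C, giving V_E = 5.92 V.
I_C = (V_CC − 0.2 − V_E)/R_C = (11.8 − 5.92)/0.82 = 7.17 mA.
Check: I_B = (11.3 − 5.92)/100 = 0.0538 mA, and β·I_B = 10.8 mA > I_C, confirming saturation.

saturation; I_C ≈ 7.2 mA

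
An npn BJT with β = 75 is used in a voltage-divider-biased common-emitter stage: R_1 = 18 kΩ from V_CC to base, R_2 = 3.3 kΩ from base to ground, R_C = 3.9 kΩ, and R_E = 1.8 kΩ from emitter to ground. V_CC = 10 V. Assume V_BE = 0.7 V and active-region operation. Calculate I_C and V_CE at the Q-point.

Thevenize the base divider: V_Th = V_CC·R_2/(R_1+R_2) = 10×3.3/21.3 = 1.55 V, R_Th = R_1‖R_2 = 2.79 kΩ.
Base-emitter loop: V_Th = I_B·R_Th + V_BE + (β+1)I_B·R_E, so I_B = (1.55 − 0.7) / (2.79 + 76×1.8) = 0.00608 mA.
I_C = β·I_B = 75×0.00608 = 0.456 mA, and I_E = (β+1)I_B = 0.462 mA.
V_CE = V_CC − I_C·R_C − I_E·R_E = 10 − 0.456×3.9 − 0.462×1.8 = 7.39 V.
V_CE = 7.39 V > 0.2 V confirms active-region operation.

I_C ≈ 0.46 mA, V_CE ≈ 7.4 V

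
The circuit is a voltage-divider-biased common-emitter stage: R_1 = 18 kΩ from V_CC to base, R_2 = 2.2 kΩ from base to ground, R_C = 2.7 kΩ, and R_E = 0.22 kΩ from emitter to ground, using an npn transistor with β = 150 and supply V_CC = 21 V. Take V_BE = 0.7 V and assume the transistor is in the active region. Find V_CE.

Thevenize the base divider: V_Th = V_CC·R_2/(R_1+R_2) = 21×2.2/20.2 = 2.29 V, R_Th = R_1‖R_2 = 1.96 kΩ.
Base-emitter loop: V_Th = I_B·R_Th + V_BE + (β+1)I_B·R_E, so I_B = (2.29 − 0.7) / (1.96 + 151×0.22) = 0.0451 mA.
I_C = β·I_B = 150×0.0451 = 6.77 mA, and I_E = (β+1)I_B = 6.81 mA.
V_CE = V_CC − I_C·R_C − I_E·R_E = 21 − 6.77×2.7 − 6.81×0.22 = 1.23 V.
V_CE = 1.23 V > 0.2 V confirms active-region operation.

V_CE ≈ 1.2 V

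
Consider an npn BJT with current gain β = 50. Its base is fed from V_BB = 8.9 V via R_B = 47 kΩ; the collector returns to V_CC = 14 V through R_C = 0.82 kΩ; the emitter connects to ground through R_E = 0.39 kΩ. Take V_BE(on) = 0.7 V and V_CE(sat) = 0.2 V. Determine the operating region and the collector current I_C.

Assume active. Base-emitter loop: I_B = (V_BB − V_BE)/(R_B + (β+1)R_E) = (8.9 − 0.7)/(47 + 51×0.39) = 0.123 mA.
I_C = β·I_B = 50×0.123 = 6.13 mA.
V_CE = V_CC − I_C·R_C − I_E·R_E = 14 − 6.13×0.82 − 6.25×0.39 = 6.54 V > V_CE(sat), so the active-region assumption holds.

active; I_C ≈ 6.1 mA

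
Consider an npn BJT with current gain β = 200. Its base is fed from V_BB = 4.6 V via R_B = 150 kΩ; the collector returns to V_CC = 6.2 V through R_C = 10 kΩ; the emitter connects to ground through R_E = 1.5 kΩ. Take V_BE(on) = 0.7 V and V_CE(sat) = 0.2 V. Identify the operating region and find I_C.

saturation; I_C ≈ 0.52 mA

Assume active: I_B = (4.6 − 0.7)/(150 + 201×1.5) = 0.00864 mA, I_C = β·I_B = 1.73 mA.
Then V_CE = 6.2 − 1.73×10 − 1.74×1.5 = -13.7 V < 0.2 V — the active assumption fails.
Re-solve with V_CE = 0.2 V. KCL at the emitter: V_E/R_E = (V_BB−0.7−V_E)/R_B + (V_CC−0.2−V_E)/R_C, giving V_E = 0.809 V.
I_C = (V_CC − 0.2 − V_E)/R_C = (6 − 0.809)/10 = 0.519 mA.
Check: I_B = (3.9 − 0.809)/150 = 0.0206 mA, and β·I_B = 4.12 mA > I_C, confirming saturation.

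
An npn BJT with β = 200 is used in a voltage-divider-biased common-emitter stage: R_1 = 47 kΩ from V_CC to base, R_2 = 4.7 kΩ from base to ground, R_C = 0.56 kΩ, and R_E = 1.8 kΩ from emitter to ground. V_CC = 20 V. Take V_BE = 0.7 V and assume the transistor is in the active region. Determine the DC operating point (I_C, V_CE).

Thevenize the base divider: V_Th = V_CC·R_2/(R_1+R_2) = 20×4.7/51.7 = 1.82 V, R_Th = R_1‖R_2 = 4.27 kΩ.
Base-emitter loop: V_Th = I_B·R_Th + V_BE + (β+1)I_B·R_E, so I_B = (1.82 − 0.7) / (4.27 + 201×1.8) = 0.00305 mA.
I_C = β·I_B = 200×0.00305 = 0.611 mA, and I_E = (β+1)I_B = 0.614 mA.
V_CE = V_CC − I_C·R_C − I_E·R_E = 20 − 0.611×0.56 − 0.614×1.8 = 18.6 V.
V_CE = 18.6 V > 0.2 V confirms active-region operation.

I_C ≈ 0.61 mA, V_CE ≈ 19 V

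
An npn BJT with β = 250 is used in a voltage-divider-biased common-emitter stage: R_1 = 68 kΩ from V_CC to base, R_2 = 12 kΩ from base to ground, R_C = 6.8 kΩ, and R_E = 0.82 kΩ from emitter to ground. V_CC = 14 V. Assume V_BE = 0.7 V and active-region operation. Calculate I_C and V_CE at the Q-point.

Thevenize the base divider: V_Th = V_CC·R_2/(R_1+R_2) = 14×12/80 = 2.1 V, R_Th = R_1‖R_2 = 10.2 kΩ.
Base-emitter loop: V_Th = I_B·R_Th + V_BE + (β+1)I_B·R_E, so I_B = (2.1 − 0.7) / (10.2 + 251×0.82) = 0.00648 mA.
I_C = β·I_B = 250×0.00648 = 1.62 mA, and I_E = (β+1)I_B = 1.63 mA.
V_CE = V_CC − I_C·R_C − I_E·R_E = 14 − 1.62×6.8 − 1.63×0.82 = 1.65 V.
V_CE = 1.65 V > 0.2 V confirms active-region operation.

I_C ≈ 1.6 mA, V_CE ≈ 1.6 V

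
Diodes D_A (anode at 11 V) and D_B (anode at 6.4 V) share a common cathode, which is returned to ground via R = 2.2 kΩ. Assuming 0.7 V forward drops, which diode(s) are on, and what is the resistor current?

Only D_A conducts; I_R ≈ 4.7 mA

Assume both conduct. Then node N would need to be at both 11−0.7 = 10.3 V and 6.4−0.7 = 5.7 V, which is impossible.
Assume only D_A conducts: V_N = 11 − 0.7 = 10.3 V, so I_R = 10.3/2.2 = 4.68 mA.
Check D_B: its anode-to-cathode voltage is 6.4 − 10.3 = -3.9 V < 0.7 V, so it is off. The assumption is consistent.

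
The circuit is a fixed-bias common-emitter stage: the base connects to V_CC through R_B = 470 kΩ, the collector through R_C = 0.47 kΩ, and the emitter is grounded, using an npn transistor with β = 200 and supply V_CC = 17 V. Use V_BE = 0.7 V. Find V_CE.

Base loop: V_CC = I_B·R_B + V_BE, so I_B = (17 − 0.7)/470 kΩ = 0.0347 mA.
In the active region I_C = β·I_B = 200 × 0.0347 = 6.94 mA.
Collector loop: V_CE = V_CC − I_C·R_C = 17 − 6.94×0.47 = 13.7 V.
Since V_CE = 13.7 V > V_CE(sat) ≈ 0.2 V, the transistor is in the active region as assumed.

V_CE ≈ 14 V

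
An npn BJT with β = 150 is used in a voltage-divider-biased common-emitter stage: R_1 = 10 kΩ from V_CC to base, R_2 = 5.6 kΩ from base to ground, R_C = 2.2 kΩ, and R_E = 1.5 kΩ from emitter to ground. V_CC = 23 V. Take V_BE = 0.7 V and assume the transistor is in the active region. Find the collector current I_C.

Thevenize the base divider: V_Th = V_CC·R_2/(R_1+R_2) = 23×5.6/15.6 = 8.26 V, R_Th = R_1‖R_2 = 3.59 kΩ.
Base-emitter loop: V_Th = I_B·R_Th + V_BE + (β+1)I_B·R_E, so I_B = (8.26 − 0.7) / (3.59 + 151×1.5) = 0.0328 mA.
I_C = β·I_B = 150×0.0328 = 4.93 mA, and I_E = (β+1)I_B = 4.96 mA.
V_CE = V_CC − I_C·R_C − I_E·R_E = 23 − 4.93×2.2 − 4.96×1.5 = 4.72 V.
V_CE = 4.72 V > 0.2 V confirms active-region operation.

I_C ≈ 4.9 mA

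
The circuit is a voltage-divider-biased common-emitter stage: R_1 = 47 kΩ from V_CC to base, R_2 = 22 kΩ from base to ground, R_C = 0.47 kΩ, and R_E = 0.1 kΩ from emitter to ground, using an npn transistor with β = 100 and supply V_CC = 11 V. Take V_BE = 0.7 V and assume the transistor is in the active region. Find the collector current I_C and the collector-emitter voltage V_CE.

Thevenize the base divider: V_Th = V_CC·R_2/(R_1+R_2) = 11×22/69 = 3.51 V, R_Th = R_1‖R_2 = 15 kΩ.
Base-emitter loop: V_Th = I_B·R_Th + V_BE + (β+1)I_B·R_E, so I_B = (3.51 − 0.7) / (15 + 101×0.1) = 0.112 mA.
I_C = β·I_B = 100×0.112 = 11.2 mA, and I_E = (β+1)I_B = 11.3 mA.
V_CE = V_CC − I_C·R_C − I_E·R_E = 11 − 11.2×0.47 − 11.3×0.1 = 4.61 V.
V_CE = 4.61 V > 0.2 V confirms active-region operation.

I_C ≈ 11 mA, V_CE ≈ 4.6 V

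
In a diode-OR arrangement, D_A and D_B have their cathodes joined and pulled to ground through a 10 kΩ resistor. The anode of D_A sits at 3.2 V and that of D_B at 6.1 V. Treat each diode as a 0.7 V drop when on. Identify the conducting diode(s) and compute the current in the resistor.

Only D_B conducts; I_R ≈ 0.54 mA

Assume both conduct. Then node N would need to be at both 3.2−0.7 = 2.5 V and 6.1−0.7 = 5.4 V, which is impossible.
Assume only D_B conducts: V_N = 6.1 − 0.7 = 5.4 V, so I_R = 5.4/10 = 0.54 mA.
Check D_A: its anode-to-cathode voltage is 3.2 − 5.4 = -2.2 V < 0.7 V, so it is off. The assumption is consistent.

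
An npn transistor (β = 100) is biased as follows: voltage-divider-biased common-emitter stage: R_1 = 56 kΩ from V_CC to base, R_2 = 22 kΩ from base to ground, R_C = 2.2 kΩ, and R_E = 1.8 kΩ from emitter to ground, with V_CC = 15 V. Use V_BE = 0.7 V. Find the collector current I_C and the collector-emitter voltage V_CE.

I_C ≈ 1.8 mA, V_CE ≈ 7.8 V

Thevenize the base divider: V_Th = V_CC·R_2/(R_1+R_2) = 15×22/78 = 4.23 V, R_Th = R_1‖R_2 = 15.8 kΩ.
Base-emitter loop: V_Th = I_B·R_Th + V_BE + (β+1)I_B·R_E, so I_B = (4.23 − 0.7) / (15.8 + 101×1.8) = 0.0179 mA.
I_C = β·I_B = 100×0.0179 = 1.79 mA, and I_E = (β+1)I_B = 1.8 mA.
V_CE = V_CC − I_C·R_C − I_E·R_E = 15 − 1.79×2.2 − 1.8×1.8 = 7.82 V.
V_CE = 7.82 V > 0.2 V confirms active-region operation.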